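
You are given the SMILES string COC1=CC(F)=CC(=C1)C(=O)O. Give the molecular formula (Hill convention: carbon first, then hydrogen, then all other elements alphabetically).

C8H7FO3

Walk through each heavy atom and fill implicit hydrogens from standard valence (C 4, N 3, O 2, S 2, halogen 1):
  atom 1: C, bond orders sum to 1 (valence 4) → 3 H
  atom 2: O, bond orders sum to 2 (valence 2) → 0 H
  atom 3: C, bond orders sum to 4 (valence 4) → 0 H
  atom 4: C, bond orders sum to 3 (valence 4) → 1 H
  atom 5: C, bond orders sum to 4 (valence 4) → 0 H
  atom 6: F (halogen, monovalent) → 0 H
  atom 7: C, bond orders sum to 3 (valence 4) → 1 H
  atom 8: C, bond orders sum to 4 (valence 4) → 0 H
  atom 9: C, bond orders sum to 3 (valence 4) → 1 H
  atom 10: C, bond orders sum to 4 (valence 4) → 0 H
  atom 11: O, bond orders sum to 2 (valence 2) → 0 H
  atom 12: O, bond orders sum to 1 (valence 2) → 1 H
Totals → C:8, H:7, F:1, O:3.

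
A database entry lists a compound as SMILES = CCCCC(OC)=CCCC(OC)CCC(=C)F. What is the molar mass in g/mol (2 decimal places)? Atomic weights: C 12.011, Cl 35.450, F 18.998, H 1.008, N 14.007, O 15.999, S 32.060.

First, the molecular formula is C15H27FO2 (counting implicit H from valence).
  C: 15 × 12.011 = 180.165
  F: 1 × 18.998 = 18.998
  H: 27 × 1.008 = 27.216
  O: 2 × 15.999 = 31.998
Sum: 15×12.011 + 1×18.998 + 27×1.008 + 2×15.999 = 258.377 → 258.38 g/mol.

258.38 g/mol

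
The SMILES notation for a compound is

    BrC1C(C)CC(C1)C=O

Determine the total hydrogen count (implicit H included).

Walk through each heavy atom and fill implicit hydrogens from standard valence (C 4, N 3, O 2, S 2, halogen 1):
  atom 1: Br (halogen, monovalent) → 0 H
  atom 2: C, bond orders sum to 3 (valence 4) → 1 H
  atom 3: C, bond orders sum to 3 (valence 4) → 1 H
  atom 4: C, bond orders sum to 1 (valence 4) → 3 H
  atom 5: C, bond orders sum to 2 (valence 4) → 2 H
  atom 6: C, bond orders sum to 3 (valence 4) → 1 H
  atom 7: C, bond orders sum to 2 (valence 4) → 2 H
  atom 8: C, bond orders sum to 3 (valence 4) → 1 H
  atom 9: O, bond orders sum to 2 (valence 2) → 0 H
Total hydrogens: 11.

11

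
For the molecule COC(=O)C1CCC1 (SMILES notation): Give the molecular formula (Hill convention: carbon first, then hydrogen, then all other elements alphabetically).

C6H10O2

Walk through each heavy atom and fill implicit hydrogens from standard valence (C 4, N 3, O 2, S 2, halogen 1):
  atom 1: C, bond orders sum to 1 (valence 4) → 3 H
  atom 2: O, bond orders sum to 2 (valence 2) → 0 H
  atom 3: C, bond orders sum to 4 (valence 4) → 0 H
  atom 4: O, bond orders sum to 2 (valence 2) → 0 H
  atom 5: C, bond orders sum to 3 (valence 4) → 1 H
  atom 6: C, bond orders sum to 2 (valence 4) → 2 H
  atom 7: C, bond orders sum to 2 (valence 4) → 2 H
  atom 8: C, bond orders sum to 2 (valence 4) → 2 H
Totals → C:6, H:10, O:2.
In Hill order: C6H10O2.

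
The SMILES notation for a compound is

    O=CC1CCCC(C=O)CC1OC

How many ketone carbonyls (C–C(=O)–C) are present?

Scan the SMILES for the ketone motif — none present.
Groups that are present: 2 aldehyde, 1 ether.

0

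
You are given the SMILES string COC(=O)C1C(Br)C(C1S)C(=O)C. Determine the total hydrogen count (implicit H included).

Walk through each heavy atom and fill implicit hydrogens from standard valence (C 4, N 3, O 2, S 2, halogen 1):
  atom 1: C, bond orders sum to 1 (valence 4) → 3 H
  atom 2: O, bond orders sum to 2 (valence 2) → 0 H
  atom 3: C, bond orders sum to 4 (valence 4) → 0 H
  atom 4: O, bond orders sum to 2 (valence 2) → 0 H
  atom 5: C, bond orders sum to 3 (valence 4) → 1 H
  atom 6: C, bond orders sum to 3 (valence 4) → 1 H
  atom 7: Br (halogen, monovalent) → 0 H
  atom 8: C, bond orders sum to 3 (valence 4) → 1 H
  atom 9: C, bond orders sum to 3 (valence 4) → 1 H
  atom 10: S, bond orders sum to 1 (valence 2) → 1 H
  atom 11: C, bond orders sum to 4 (valence 4) → 0 H
  atom 12: O, bond orders sum to 2 (valence 2) → 0 H
  atom 13: C, bond orders sum to 1 (valence 4) → 3 H
Total hydrogens: 11.

11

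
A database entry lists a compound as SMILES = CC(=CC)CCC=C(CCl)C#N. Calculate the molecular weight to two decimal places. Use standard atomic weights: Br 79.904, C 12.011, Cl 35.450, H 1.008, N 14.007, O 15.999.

First, the molecular formula is C10H14ClN (counting implicit H from valence).
  C: 10 × 12.011 = 120.110
  Cl: 1 × 35.450 = 35.450
  H: 14 × 1.008 = 14.112
  N: 1 × 14.007 = 14.007
Sum: 10×12.011 + 1×35.450 + 14×1.008 + 1×14.007 = 183.679 → 183.68 g/mol.

183.68 g/mol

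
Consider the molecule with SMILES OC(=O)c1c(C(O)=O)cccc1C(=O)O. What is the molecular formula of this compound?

Walk through each heavy atom and fill implicit hydrogens from standard valence (C 4, N 3, O 2, S 2, halogen 1); for lowercase aromatic atoms, an aromatic c carries 1 H when it has two neighbours and 0 H with three, and aromatic n carries 0 H:
  atom 1: O, bond orders sum to 1 (valence 2) → 1 H
  atom 2: C, bond orders sum to 4 (valence 4) → 0 H
  atom 3: O, bond orders sum to 2 (valence 2) → 0 H
  atom 4: aromatic c, 3 neighbours → 0 H
  atom 5: aromatic c, 3 neighbours → 0 H
  atom 6: C, bond orders sum to 4 (valence 4) → 0 H
  atom 7: O, bond orders sum to 1 (valence 2) → 1 H
  atom 8: O, bond orders sum to 2 (valence 2) → 0 H
  atom 9: aromatic c, 2 neighbours → 1 H
  atom 10: aromatic c, 2 neighbours → 1 H
  atom 11: aromatic c, 2 neighbours → 1 H
  atom 12: aromatic c, 3 neighbours → 0 H
  atom 13: C, bond orders sum to 4 (valence 4) → 0 H
  atom 14: O, bond orders sum to 2 (valence 2) → 0 H
  atom 15: O, bond orders sum to 1 (valence 2) → 1 H
Totals → C:9, H:6, O:6.

C9H6O6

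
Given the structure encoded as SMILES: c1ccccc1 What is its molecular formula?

Walk through each heavy atom and fill implicit hydrogens from standard valence (C 4, N 3, O 2, S 2, halogen 1); for lowercase aromatic atoms, an aromatic c carries 1 H when it has two neighbours and 0 H with three, and aromatic n carries 0 H:
  atom 1: aromatic c, 2 neighbours → 1 H
  atom 2: aromatic c, 2 neighbours → 1 H
  atom 3: aromatic c, 2 neighbours → 1 H
  atom 4: aromatic c, 2 neighbours → 1 H
  atom 5: aromatic c, 2 neighbours → 1 H
  atom 6: aromatic c, 2 neighbours → 1 H
Totals → C:6, H:6.

C6H6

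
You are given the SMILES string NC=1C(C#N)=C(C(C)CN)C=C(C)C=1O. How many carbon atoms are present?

11

Count every carbon token in the SMILES (each C, including those in ring-closure positions and inside branches).
Carbon count: 11.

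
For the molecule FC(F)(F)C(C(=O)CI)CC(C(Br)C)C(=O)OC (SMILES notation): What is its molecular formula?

Walk through each heavy atom and fill implicit hydrogens from standard valence (C 4, N 3, O 2, S 2, halogen 1):
  atom 1: F (halogen, monovalent) → 0 H
  atom 2: C, bond orders sum to 4 (valence 4) → 0 H
  atom 3: F (halogen, monovalent) → 0 H
  atom 4: F (halogen, monovalent) → 0 H
  atom 5: C, bond orders sum to 3 (valence 4) → 1 H
  atom 6: C, bond orders sum to 4 (valence 4) → 0 H
  atom 7: O, bond orders sum to 2 (valence 2) → 0 H
  atom 8: C, bond orders sum to 2 (valence 4) → 2 H
  atom 9: I (halogen, monovalent) → 0 H
  atom 10: C, bond orders sum to 2 (valence 4) → 2 H
  atom 11: C, bond orders sum to 3 (valence 4) → 1 H
  atom 12: C, bond orders sum to 3 (valence 4) → 1 H
  atom 13: Br (halogen, monovalent) → 0 H
  atom 14: C, bond orders sum to 1 (valence 4) → 3 H
  atom 15: C, bond orders sum to 4 (valence 4) → 0 H
  atom 16: O, bond orders sum to 2 (valence 2) → 0 H
  atom 17: O, bond orders sum to 2 (valence 2) → 0 H
  atom 18: C, bond orders sum to 1 (valence 4) → 3 H
Totals → C:10, H:13, Br:1, F:3, I:1, O:3.
In Hill order: C10H13BrF3IO3.

C10H13BrF3IO3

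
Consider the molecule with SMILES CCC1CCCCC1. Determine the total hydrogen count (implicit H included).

Walk through each heavy atom and fill implicit hydrogens from standard valence (C 4, N 3, O 2, S 2, halogen 1):
  atom 1: C, bond orders sum to 1 (valence 4) → 3 H
  atom 2: C, bond orders sum to 2 (valence 4) → 2 H
  atom 3: C, bond orders sum to 3 (valence 4) → 1 H
  atom 4: C, bond orders sum to 2 (valence 4) → 2 H
  atom 5: C, bond orders sum to 2 (valence 4) → 2 H
  atom 6: C, bond orders sum to 2 (valence 4) → 2 H
  atom 7: C, bond orders sum to 2 (valence 4) → 2 H
  atom 8: C, bond orders sum to 2 (valence 4) → 2 H
Total hydrogens: 16.

16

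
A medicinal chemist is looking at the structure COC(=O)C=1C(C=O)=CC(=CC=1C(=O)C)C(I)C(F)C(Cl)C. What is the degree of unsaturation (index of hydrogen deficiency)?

Degree of unsaturation = (number of rings) + (number of π bonds).
Ring closures in the SMILES: 1.
π bonds: 6 double bonds (each 1 DoU) → 6 DoU from unsaturation.
Total DoU = 1 + 6 = 7.

7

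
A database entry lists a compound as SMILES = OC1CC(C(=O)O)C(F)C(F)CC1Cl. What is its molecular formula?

C8H11ClF2O3

Walk through each heavy atom and fill implicit hydrogens from standard valence (C 4, N 3, O 2, S 2, halogen 1):
  atom 1: O, bond orders sum to 1 (valence 2) → 1 H
  atom 2: C, bond orders sum to 3 (valence 4) → 1 H
  atom 3: C, bond orders sum to 2 (valence 4) → 2 H
  atom 4: C, bond orders sum to 3 (valence 4) → 1 H
  atom 5: C, bond orders sum to 4 (valence 4) → 0 H
  atom 6: O, bond orders sum to 2 (valence 2) → 0 H
  atom 7: O, bond orders sum to 1 (valence 2) → 1 H
  atom 8: C, bond orders sum to 3 (valence 4) → 1 H
  atom 9: F (halogen, monovalent) → 0 H
  atom 10: C, bond orders sum to 3 (valence 4) → 1 H
  atom 11: F (halogen, monovalent) → 0 H
  atom 12: C, bond orders sum to 2 (valence 4) → 2 H
  atom 13: C, bond orders sum to 3 (valence 4) → 1 H
  atom 14: Cl (halogen, monovalent) → 0 H
Totals → C:8, H:11, Cl:1, F:2, O:3.
In Hill order: C8H11ClF2O3.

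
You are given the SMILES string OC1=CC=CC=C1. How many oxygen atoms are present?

1

Scan the SMILES for O atoms (remember two-letter symbols like Cl and Br are single atoms).
Oxygen count: 1.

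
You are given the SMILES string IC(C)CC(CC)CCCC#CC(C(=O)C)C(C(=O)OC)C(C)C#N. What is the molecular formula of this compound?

Walk through each heavy atom and fill implicit hydrogens from standard valence (C 4, N 3, O 2, S 2, halogen 1):
  atom 1: I (halogen, monovalent) → 0 H
  atom 2: C, bond orders sum to 3 (valence 4) → 1 H
  atom 3: C, bond orders sum to 1 (valence 4) → 3 H
  atom 4: C, bond orders sum to 2 (valence 4) → 2 H
  atom 5: C, bond orders sum to 3 (valence 4) → 1 H
  atom 6: C, bond orders sum to 2 (valence 4) → 2 H
  atom 7: C, bond orders sum to 1 (valence 4) → 3 H
  atom 8: C, bond orders sum to 2 (valence 4) → 2 H
  atom 9: C, bond orders sum to 2 (valence 4) → 2 H
  atom 10: C, bond orders sum to 2 (valence 4) → 2 H
  atom 11: C, bond orders sum to 4 (valence 4) → 0 H
  atom 12: C, bond orders sum to 4 (valence 4) → 0 H
  atom 13: C, bond orders sum to 3 (valence 4) → 1 H
  atom 14: C, bond orders sum to 4 (valence 4) → 0 H
  atom 15: O, bond orders sum to 2 (valence 2) → 0 H
  atom 16: C, bond orders sum to 1 (valence 4) → 3 H
  atom 17: C, bond orders sum to 3 (valence 4) → 1 H
  atom 18: C, bond orders sum to 4 (valence 4) → 0 H
  atom 19: O, bond orders sum to 2 (valence 2) → 0 H
  atom 20: O, bond orders sum to 2 (valence 2) → 0 H
  atom 21: C, bond orders sum to 1 (valence 4) → 3 H
  atom 22: C, bond orders sum to 3 (valence 4) → 1 H
  atom 23: C, bond orders sum to 1 (valence 4) → 3 H
  atom 24: C, bond orders sum to 4 (valence 4) → 0 H
  atom 25: N, bond orders sum to 3 (valence 3) → 0 H
Totals → C:20, H:30, I:1, N:1, O:3.

C20H30INO3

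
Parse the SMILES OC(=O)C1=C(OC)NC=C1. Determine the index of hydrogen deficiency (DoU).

4

Molecular formula: C6H7NO3.
DoU = (2C + 2 + N − H − X) / 2, where X is the halogen count and O/S are ignored.
    = (2·6 + 2 + 1 − 7 − 0) / 2 = 8 / 2 = 4.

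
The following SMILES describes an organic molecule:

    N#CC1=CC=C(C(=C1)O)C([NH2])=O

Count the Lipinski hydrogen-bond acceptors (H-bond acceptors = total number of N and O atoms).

4

N atoms: 2; O atoms: 2.
Lipinski HBA = 2 + 2 = 4.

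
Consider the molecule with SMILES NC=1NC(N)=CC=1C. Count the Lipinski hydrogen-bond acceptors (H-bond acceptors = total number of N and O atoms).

3

N atoms: 3; O atoms: 0.
Lipinski HBA = 3 + 0 = 3.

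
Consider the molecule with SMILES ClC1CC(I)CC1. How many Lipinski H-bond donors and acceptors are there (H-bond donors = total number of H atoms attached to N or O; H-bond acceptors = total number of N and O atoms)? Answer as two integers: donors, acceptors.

0, 0

Donors: find every N or O and count the H atoms it carries.
  (no N or O atoms present)
Lipinski HBD = 0.
Acceptors: N atoms = 0, O atoms = 0 → HBA = 0.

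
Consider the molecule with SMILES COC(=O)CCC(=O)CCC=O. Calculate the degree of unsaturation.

Molecular formula: C8H12O4.
DoU = (2C + 2 + N − H − X) / 2, where X is the halogen count and O/S are ignored.
    = (2·8 + 2 + 0 − 12 − 0) / 2 = 6 / 2 = 3.

3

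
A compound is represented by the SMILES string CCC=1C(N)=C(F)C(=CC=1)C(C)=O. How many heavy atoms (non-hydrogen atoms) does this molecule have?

Every atom symbol written in the SMILES (organic subset) is one heavy atom; implicit H are not written.
Heavy atoms by element → C:10, F:1, N:1, O:1.
Total: 13.

13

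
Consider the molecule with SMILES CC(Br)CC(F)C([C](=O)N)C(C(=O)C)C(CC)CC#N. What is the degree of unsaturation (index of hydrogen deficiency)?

4

Molecular formula: C14H22BrFN2O2.
DoU = (2C + 2 + N − H − X) / 2, where X is the halogen count and O/S are ignored.
    = (2·14 + 2 + 2 − 22 − 2) / 2 = 8 / 2 = 4.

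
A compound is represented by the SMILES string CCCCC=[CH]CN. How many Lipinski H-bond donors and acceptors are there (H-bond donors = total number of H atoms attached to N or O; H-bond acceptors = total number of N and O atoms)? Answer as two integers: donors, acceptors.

Donors: find every N or O and count the H atoms it carries.
  atom 8 (N): bond orders sum to 1 → 2 H
Lipinski HBD = 2.
Acceptors: N atoms = 1, O atoms = 0 → HBA = 1.

2, 1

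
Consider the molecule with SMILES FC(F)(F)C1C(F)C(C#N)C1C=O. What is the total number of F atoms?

Scan the SMILES for F atoms (remember two-letter symbols like Cl and Br are single atoms).
Fluorine count: 4.

4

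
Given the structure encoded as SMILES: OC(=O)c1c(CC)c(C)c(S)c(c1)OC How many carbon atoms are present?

Count every carbon token in the SMILES (each C, including those in ring-closure positions and inside branches).
Carbon count: 11.

11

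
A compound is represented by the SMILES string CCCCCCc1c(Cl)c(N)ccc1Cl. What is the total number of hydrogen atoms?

17

Walk through each heavy atom and fill implicit hydrogens from standard valence (C 4, N 3, O 2, S 2, halogen 1); for lowercase aromatic atoms, an aromatic c carries 1 H when it has two neighbours and 0 H with three, and aromatic n carries 0 H:
  atom 1: C, bond orders sum to 1 (valence 4) → 3 H
  atom 2: C, bond orders sum to 2 (valence 4) → 2 H
  atom 3: C, bond orders sum to 2 (valence 4) → 2 H
  atom 4: C, bond orders sum to 2 (valence 4) → 2 H
  atom 5: C, bond orders sum to 2 (valence 4) → 2 H
  atom 6: C, bond orders sum to 2 (valence 4) → 2 H
  atom 7: aromatic c, 3 neighbours → 0 H
  atom 8: aromatic c, 3 neighbours → 0 H
  atom 9: Cl (halogen, monovalent) → 0 H
  atom 10: aromatic c, 3 neighbours → 0 H
  atom 11: N, bond orders sum to 1 (valence 3) → 2 H
  atom 12: aromatic c, 2 neighbours → 1 H
  atom 13: aromatic c, 2 neighbours → 1 H
  atom 14: aromatic c, 3 neighbours → 0 H
  atom 15: Cl (halogen, monovalent) → 0 H
Total hydrogens: 17.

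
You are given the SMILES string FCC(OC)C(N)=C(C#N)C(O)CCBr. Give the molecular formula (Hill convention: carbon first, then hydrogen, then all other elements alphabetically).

Walk through each heavy atom and fill implicit hydrogens from standard valence (C 4, N 3, O 2, S 2, halogen 1):
  atom 1: F (halogen, monovalent) → 0 H
  atom 2: C, bond orders sum to 2 (valence 4) → 2 H
  atom 3: C, bond orders sum to 3 (valence 4) → 1 H
  atom 4: O, bond orders sum to 2 (valence 2) → 0 H
  atom 5: C, bond orders sum to 1 (valence 4) → 3 H
  atom 6: C, bond orders sum to 4 (valence 4) → 0 H
  atom 7: N, bond orders sum to 1 (valence 3) → 2 H
  atom 8: C, bond orders sum to 4 (valence 4) → 0 H
  atom 9: C, bond orders sum to 4 (valence 4) → 0 H
  atom 10: N, bond orders sum to 3 (valence 3) → 0 H
  atom 11: C, bond orders sum to 3 (valence 4) → 1 H
  atom 12: O, bond orders sum to 1 (valence 2) → 1 H
  atom 13: C, bond orders sum to 2 (valence 4) → 2 H
  atom 14: C, bond orders sum to 2 (valence 4) → 2 H
  atom 15: Br (halogen, monovalent) → 0 H
Totals → C:9, H:14, Br:1, F:1, N:2, O:2.
In Hill order: C9H14BrFN2O2.

C9H14BrFN2O2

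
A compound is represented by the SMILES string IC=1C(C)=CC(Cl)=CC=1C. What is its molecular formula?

Walk through each heavy atom and fill implicit hydrogens from standard valence (C 4, N 3, O 2, S 2, halogen 1):
  atom 1: I (halogen, monovalent) → 0 H
  atom 2: C, bond orders sum to 4 (valence 4) → 0 H
  atom 3: C, bond orders sum to 4 (valence 4) → 0 H
  atom 4: C, bond orders sum to 1 (valence 4) → 3 H
  atom 5: C, bond orders sum to 3 (valence 4) → 1 H
  atom 6: C, bond orders sum to 4 (valence 4) → 0 H
  atom 7: Cl (halogen, monovalent) → 0 H
  atom 8: C, bond orders sum to 3 (valence 4) → 1 H
  atom 9: C, bond orders sum to 4 (valence 4) → 0 H
  atom 10: C, bond orders sum to 1 (valence 4) → 3 H
Totals → C:8, H:8, Cl:1, I:1.

C8H8ClI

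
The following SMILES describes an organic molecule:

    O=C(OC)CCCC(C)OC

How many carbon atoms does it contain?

8

Count every carbon token in the SMILES (each C, including those in ring-closure positions and inside branches).
Carbon count: 8.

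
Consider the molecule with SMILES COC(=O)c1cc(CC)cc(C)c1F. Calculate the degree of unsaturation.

5

Molecular formula: C11H13FO2.
DoU = (2C + 2 + N − H − X) / 2, where X is the halogen count and O/S are ignored.
    = (2·11 + 2 + 0 − 13 − 1) / 2 = 10 / 2 = 5.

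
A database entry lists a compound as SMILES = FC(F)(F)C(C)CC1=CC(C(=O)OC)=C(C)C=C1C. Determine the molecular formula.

C14H17F3O2

Walk through each heavy atom and fill implicit hydrogens from standard valence (C 4, N 3, O 2, S 2, halogen 1):
  atom 1: F (halogen, monovalent) → 0 H
  atom 2: C, bond orders sum to 4 (valence 4) → 0 H
  atom 3: F (halogen, monovalent) → 0 H
  atom 4: F (halogen, monovalent) → 0 H
  atom 5: C, bond orders sum to 3 (valence 4) → 1 H
  atom 6: C, bond orders sum to 1 (valence 4) → 3 H
  atom 7: C, bond orders sum to 2 (valence 4) → 2 H
  atom 8: C, bond orders sum to 4 (valence 4) → 0 H
  atom 9: C, bond orders sum to 3 (valence 4) → 1 H
  atom 10: C, bond orders sum to 4 (valence 4) → 0 H
  atom 11: C, bond orders sum to 4 (valence 4) → 0 H
  atom 12: O, bond orders sum to 2 (valence 2) → 0 H
  atom 13: O, bond orders sum to 2 (valence 2) → 0 H
  atom 14: C, bond orders sum to 1 (valence 4) → 3 H
  atom 15: C, bond orders sum to 4 (valence 4) → 0 H
  atom 16: C, bond orders sum to 1 (valence 4) → 3 H
  atom 17: C, bond orders sum to 3 (valence 4) → 1 H
  atom 18: C, bond orders sum to 4 (valence 4) → 0 H
  atom 19: C, bond orders sum to 1 (valence 4) → 3 H
Totals → C:14, H:17, F:3, O:2.
In Hill order: C14H17F3O2.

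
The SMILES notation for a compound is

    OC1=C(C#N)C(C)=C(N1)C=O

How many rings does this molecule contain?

In SMILES, each pair of matching ring-closure digits denotes one ring-closing bond; the number of such bonds equals the number of independent rings.
Ring-closure bonds here: 1.

1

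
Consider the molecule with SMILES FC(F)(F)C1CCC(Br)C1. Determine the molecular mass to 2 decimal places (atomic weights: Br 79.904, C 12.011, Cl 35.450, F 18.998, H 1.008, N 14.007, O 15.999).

217.03 g/mol

First, the molecular formula is C6H8BrF3 (counting implicit H from valence).
  Br: 1 × 79.904 = 79.904
  C: 6 × 12.011 = 72.066
  F: 3 × 18.998 = 56.994
  H: 8 × 1.008 = 8.064
Sum: 1×79.904 + 6×12.011 + 3×18.998 + 8×1.008 = 217.028 → 217.03 g/mol.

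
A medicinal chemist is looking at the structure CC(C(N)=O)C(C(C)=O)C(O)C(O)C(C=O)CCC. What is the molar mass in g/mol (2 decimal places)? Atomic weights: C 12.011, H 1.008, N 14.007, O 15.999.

273.33 g/mol

First, the molecular formula is C13H23NO5 (counting implicit H from valence).
  C: 13 × 12.011 = 156.143
  H: 23 × 1.008 = 23.184
  N: 1 × 14.007 = 14.007
  O: 5 × 15.999 = 79.995
Sum: 13×12.011 + 23×1.008 + 1×14.007 + 5×15.999 = 273.329 → 273.33 g/mol.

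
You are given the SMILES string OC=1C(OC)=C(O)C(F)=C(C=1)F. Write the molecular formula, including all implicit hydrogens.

C7H6F2O3

Walk through each heavy atom and fill implicit hydrogens from standard valence (C 4, N 3, O 2, S 2, halogen 1):
  atom 1: O, bond orders sum to 1 (valence 2) → 1 H
  atom 2: C, bond orders sum to 4 (valence 4) → 0 H
  atom 3: C, bond orders sum to 4 (valence 4) → 0 H
  atom 4: O, bond orders sum to 2 (valence 2) → 0 H
  atom 5: C, bond orders sum to 1 (valence 4) → 3 H
  atom 6: C, bond orders sum to 4 (valence 4) → 0 H
  atom 7: O, bond orders sum to 1 (valence 2) → 1 H
  atom 8: C, bond orders sum to 4 (valence 4) → 0 H
  atom 9: F (halogen, monovalent) → 0 H
  atom 10: C, bond orders sum to 4 (valence 4) → 0 H
  atom 11: C, bond orders sum to 3 (valence 4) → 1 H
  atom 12: F (halogen, monovalent) → 0 H
Totals → C:7, H:6, F:2, O:3.
In Hill order: C7H6F2O3.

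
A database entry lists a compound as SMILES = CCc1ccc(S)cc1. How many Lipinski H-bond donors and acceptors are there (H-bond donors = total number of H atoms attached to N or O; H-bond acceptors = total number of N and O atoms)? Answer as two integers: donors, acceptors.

0, 0

Donors: find every N or O and count the H atoms it carries.
  (no N or O atoms present)
Lipinski HBD = 0.
Acceptors: N atoms = 0, O atoms = 0 → HBA = 0.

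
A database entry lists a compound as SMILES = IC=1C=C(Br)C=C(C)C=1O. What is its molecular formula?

Walk through each heavy atom and fill implicit hydrogens from standard valence (C 4, N 3, O 2, S 2, halogen 1):
  atom 1: I (halogen, monovalent) → 0 H
  atom 2: C, bond orders sum to 4 (valence 4) → 0 H
  atom 3: C, bond orders sum to 3 (valence 4) → 1 H
  atom 4: C, bond orders sum to 4 (valence 4) → 0 H
  atom 5: Br (halogen, monovalent) → 0 H
  atom 6: C, bond orders sum to 3 (valence 4) → 1 H
  atom 7: C, bond orders sum to 4 (valence 4) → 0 H
  atom 8: C, bond orders sum to 1 (valence 4) → 3 H
  atom 9: C, bond orders sum to 4 (valence 4) → 0 H
  atom 10: O, bond orders sum to 1 (valence 2) → 1 H
Totals → C:7, H:6, Br:1, I:1, O:1.
In Hill order: C7H6BrIO.

C7H6BrIO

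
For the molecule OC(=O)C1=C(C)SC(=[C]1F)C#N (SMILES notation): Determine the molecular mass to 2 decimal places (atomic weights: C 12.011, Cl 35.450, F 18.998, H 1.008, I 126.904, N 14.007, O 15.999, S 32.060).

First, the molecular formula is C7H4FNO2S (counting implicit H from valence).
  C: 7 × 12.011 = 84.077
  F: 1 × 18.998 = 18.998
  H: 4 × 1.008 = 4.032
  N: 1 × 14.007 = 14.007
  O: 2 × 15.999 = 31.998
  S: 1 × 32.060 = 32.060
Sum: 7×12.011 + 1×18.998 + 4×1.008 + 1×14.007 + 2×15.999 + 1×32.060 = 185.172 → 185.17 g/mol.

185.17 g/mol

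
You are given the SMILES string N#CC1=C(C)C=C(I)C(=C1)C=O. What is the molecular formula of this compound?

Walk through each heavy atom and fill implicit hydrogens from standard valence (C 4, N 3, O 2, S 2, halogen 1):
  atom 1: N, bond orders sum to 3 (valence 3) → 0 H
  atom 2: C, bond orders sum to 4 (valence 4) → 0 H
  atom 3: C, bond orders sum to 4 (valence 4) → 0 H
  atom 4: C, bond orders sum to 4 (valence 4) → 0 H
  atom 5: C, bond orders sum to 1 (valence 4) → 3 H
  atom 6: C, bond orders sum to 3 (valence 4) → 1 H
  atom 7: C, bond orders sum to 4 (valence 4) → 0 H
  atom 8: I (halogen, monovalent) → 0 H
  atom 9: C, bond orders sum to 4 (valence 4) → 0 H
  atom 10: C, bond orders sum to 3 (valence 4) → 1 H
  atom 11: C, bond orders sum to 3 (valence 4) → 1 H
  atom 12: O, bond orders sum to 2 (valence 2) → 0 H
Totals → C:9, H:6, I:1, N:1, O:1.

C9H6INO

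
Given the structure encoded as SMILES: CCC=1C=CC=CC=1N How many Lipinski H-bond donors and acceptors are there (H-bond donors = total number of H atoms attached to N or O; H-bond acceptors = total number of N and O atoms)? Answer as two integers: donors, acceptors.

Donors: find every N or O and count the H atoms it carries.
  atom 9 (N): bond orders sum to 1 → 2 H
Lipinski HBD = 2.
Acceptors: N atoms = 1, O atoms = 0 → HBA = 1.

2, 1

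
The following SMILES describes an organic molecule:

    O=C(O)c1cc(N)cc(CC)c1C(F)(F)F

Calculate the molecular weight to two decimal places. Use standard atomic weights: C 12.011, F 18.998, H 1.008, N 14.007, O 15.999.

233.19 g/mol

First, the molecular formula is C10H10F3NO2 (counting implicit H from valence).
  C: 10 × 12.011 = 120.110
  F: 3 × 18.998 = 56.994
  H: 10 × 1.008 = 10.080
  N: 1 × 14.007 = 14.007
  O: 2 × 15.999 = 31.998
Sum: 10×12.011 + 3×18.998 + 10×1.008 + 1×14.007 + 2×15.999 = 233.189 → 233.19 g/mol.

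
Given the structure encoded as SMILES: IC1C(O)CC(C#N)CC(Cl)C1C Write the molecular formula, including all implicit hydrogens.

Walk through each heavy atom and fill implicit hydrogens from standard valence (C 4, N 3, O 2, S 2, halogen 1):
  atom 1: I (halogen, monovalent) → 0 H
  atom 2: C, bond orders sum to 3 (valence 4) → 1 H
  atom 3: C, bond orders sum to 3 (valence 4) → 1 H
  atom 4: O, bond orders sum to 1 (valence 2) → 1 H
  atom 5: C, bond orders sum to 2 (valence 4) → 2 H
  atom 6: C, bond orders sum to 3 (valence 4) → 1 H
  atom 7: C, bond orders sum to 4 (valence 4) → 0 H
  atom 8: N, bond orders sum to 3 (valence 3) → 0 H
  atom 9: C, bond orders sum to 2 (valence 4) → 2 H
  atom 10: C, bond orders sum to 3 (valence 4) → 1 H
  atom 11: Cl (halogen, monovalent) → 0 H
  atom 12: C, bond orders sum to 3 (valence 4) → 1 H
  atom 13: C, bond orders sum to 1 (valence 4) → 3 H
Totals → C:9, H:13, Cl:1, I:1, N:1, O:1.
In Hill order: C9H13ClINO.

C9H13ClINO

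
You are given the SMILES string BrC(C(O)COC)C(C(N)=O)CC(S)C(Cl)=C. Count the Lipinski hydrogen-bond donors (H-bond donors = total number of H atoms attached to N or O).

Donors: find every N or O and count the H atoms it carries.
  atom 4 (O): bond orders sum to 1 → 1 H
  atom 6 (O): bond orders sum to 2 → 0 H
  atom 10 (N): bond orders sum to 1 → 2 H
  atom 11 (O): bond orders sum to 2 → 0 H
Lipinski HBD = 3.

3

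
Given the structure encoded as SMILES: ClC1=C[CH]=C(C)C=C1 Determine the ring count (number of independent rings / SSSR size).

In SMILES, each pair of matching ring-closure digits denotes one ring-closing bond; the number of such bonds equals the number of independent rings.
Ring-closure bonds here: 1.

1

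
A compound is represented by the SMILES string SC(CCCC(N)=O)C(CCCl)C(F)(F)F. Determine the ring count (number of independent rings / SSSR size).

In SMILES, each pair of matching ring-closure digits denotes one ring-closing bond; the number of such bonds equals the number of independent rings.
Ring-closure bonds here: 0.

0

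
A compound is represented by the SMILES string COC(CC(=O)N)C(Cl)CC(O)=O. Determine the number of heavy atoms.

Every atom symbol written in the SMILES (organic subset) is one heavy atom; implicit H are not written.
Heavy atoms by element → C:7, Cl:1, N:1, O:4.
Total: 13.

13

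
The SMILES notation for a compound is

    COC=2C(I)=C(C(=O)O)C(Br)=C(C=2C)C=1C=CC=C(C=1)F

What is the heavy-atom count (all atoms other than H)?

21

Every atom symbol written in the SMILES (organic subset) is one heavy atom; implicit H are not written.
Heavy atoms by element → Br:1, C:15, F:1, I:1, O:3.
Total: 21.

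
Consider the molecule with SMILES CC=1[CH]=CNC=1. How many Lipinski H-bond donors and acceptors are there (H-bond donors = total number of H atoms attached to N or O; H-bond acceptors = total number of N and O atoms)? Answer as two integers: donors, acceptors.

1, 1

Donors: find every N or O and count the H atoms it carries.
  atom 5 (N): bond orders sum to 2 → 1 H
Lipinski HBD = 1.
Acceptors: N atoms = 1, O atoms = 0 → HBA = 1.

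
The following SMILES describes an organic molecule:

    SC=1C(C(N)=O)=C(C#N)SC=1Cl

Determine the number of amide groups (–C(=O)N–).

1

The amide motif appears at heavy-atom position 4 in the SMILES.
Other groups present: 1 nitrile, 1 thiol.
Amide count: 1.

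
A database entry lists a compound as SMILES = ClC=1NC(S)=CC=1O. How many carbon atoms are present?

4

Count every carbon token in the SMILES (each C, including those in ring-closure positions and inside branches).
Carbon count: 4.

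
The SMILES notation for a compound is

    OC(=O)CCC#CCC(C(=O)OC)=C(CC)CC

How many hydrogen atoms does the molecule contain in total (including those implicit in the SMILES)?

20

Walk through each heavy atom and fill implicit hydrogens from standard valence (C 4, N 3, O 2, S 2, halogen 1):
  atom 1: O, bond orders sum to 1 (valence 2) → 1 H
  atom 2: C, bond orders sum to 4 (valence 4) → 0 H
  atom 3: O, bond orders sum to 2 (valence 2) → 0 H
  atom 4: C, bond orders sum to 2 (valence 4) → 2 H
  atom 5: C, bond orders sum to 2 (valence 4) → 2 H
  atom 6: C, bond orders sum to 4 (valence 4) → 0 H
  atom 7: C, bond orders sum to 4 (valence 4) → 0 H
  atom 8: C, bond orders sum to 2 (valence 4) → 2 H
  atom 9: C, bond orders sum to 4 (valence 4) → 0 H
  atom 10: C, bond orders sum to 4 (valence 4) → 0 H
  atom 11: O, bond orders sum to 2 (valence 2) → 0 H
  atom 12: O, bond orders sum to 2 (valence 2) → 0 H
  atom 13: C, bond orders sum to 1 (valence 4) → 3 H
  atom 14: C, bond orders sum to 4 (valence 4) → 0 H
  atom 15: C, bond orders sum to 2 (valence 4) → 2 H
  atom 16: C, bond orders sum to 1 (valence 4) → 3 H
  atom 17: C, bond orders sum to 2 (valence 4) → 2 H
  atom 18: C, bond orders sum to 1 (valence 4) → 3 H
Total hydrogens: 20.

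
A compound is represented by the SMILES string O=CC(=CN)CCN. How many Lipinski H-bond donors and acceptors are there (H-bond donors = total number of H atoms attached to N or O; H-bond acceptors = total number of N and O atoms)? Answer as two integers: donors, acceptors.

Donors: find every N or O and count the H atoms it carries.
  atom 1 (O): bond orders sum to 2 → 0 H
  atom 5 (N): bond orders sum to 1 → 2 H
  atom 8 (N): bond orders sum to 1 → 2 H
Lipinski HBD = 4.
Acceptors: N atoms = 2, O atoms = 1 → HBA = 3.

4, 3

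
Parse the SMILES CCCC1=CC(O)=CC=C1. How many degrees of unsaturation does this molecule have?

Degree of unsaturation = (number of rings) + (number of π bonds).
Ring closures in the SMILES: 1.
π bonds: 3 double bonds (each 1 DoU) → 3 DoU from unsaturation.
Total DoU = 1 + 3 = 4.

4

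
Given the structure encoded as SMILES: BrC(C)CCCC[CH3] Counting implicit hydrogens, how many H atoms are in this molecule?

Walk through each heavy atom and fill implicit hydrogens from standard valence (C 4, N 3, O 2, S 2, halogen 1):
  atom 1: Br (halogen, monovalent) → 0 H
  atom 2: C, bond orders sum to 3 (valence 4) → 1 H
  atom 3: C, bond orders sum to 1 (valence 4) → 3 H
  atom 4: C, bond orders sum to 2 (valence 4) → 2 H
  atom 5: C, bond orders sum to 2 (valence 4) → 2 H
  atom 6: C, bond orders sum to 2 (valence 4) → 2 H
  atom 7: C, bond orders sum to 2 (valence 4) → 2 H
  atom 8: C with explicit H count 3
Total hydrogens: 15.

15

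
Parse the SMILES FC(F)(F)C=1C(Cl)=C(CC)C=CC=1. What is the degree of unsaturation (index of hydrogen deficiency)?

Molecular formula: C9H8ClF3.
DoU = (2C + 2 + N − H − X) / 2, where X is the halogen count and O/S are ignored.
    = (2·9 + 2 + 0 − 8 − 4) / 2 = 8 / 2 = 4.

4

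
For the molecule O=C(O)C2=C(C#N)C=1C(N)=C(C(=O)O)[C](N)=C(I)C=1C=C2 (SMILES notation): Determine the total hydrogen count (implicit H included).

8

Walk through each heavy atom and fill implicit hydrogens from standard valence (C 4, N 3, O 2, S 2, halogen 1):
  atom 1: O, bond orders sum to 2 (valence 2) → 0 H
  atom 2: C, bond orders sum to 4 (valence 4) → 0 H
  atom 3: O, bond orders sum to 1 (valence 2) → 1 H
  atom 4: C, bond orders sum to 4 (valence 4) → 0 H
  atom 5: C, bond orders sum to 4 (valence 4) → 0 H
  atom 6: C, bond orders sum to 4 (valence 4) → 0 H
  atom 7: N, bond orders sum to 3 (valence 3) → 0 H
  atom 8: C, bond orders sum to 4 (valence 4) → 0 H
  atom 9: C, bond orders sum to 4 (valence 4) → 0 H
  atom 10: N, bond orders sum to 1 (valence 3) → 2 H
  atom 11: C, bond orders sum to 4 (valence 4) → 0 H
  atom 12: C, bond orders sum to 4 (valence 4) → 0 H
  atom 13: O, bond orders sum to 2 (valence 2) → 0 H
  atom 14: O, bond orders sum to 1 (valence 2) → 1 H
  atom 15: C with explicit H count 0
  atom 16: N, bond orders sum to 1 (valence 3) → 2 H
  atom 17: C, bond orders sum to 4 (valence 4) → 0 H
  atom 18: I (halogen, monovalent) → 0 H
  atom 19: C, bond orders sum to 4 (valence 4) → 0 H
  atom 20: C, bond orders sum to 3 (valence 4) → 1 H
  atom 21: C, bond orders sum to 3 (valence 4) → 1 H
Total hydrogens: 8.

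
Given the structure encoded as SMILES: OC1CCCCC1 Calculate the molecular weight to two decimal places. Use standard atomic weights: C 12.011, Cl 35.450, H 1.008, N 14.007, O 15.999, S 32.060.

100.16 g/mol

First, the molecular formula is C6H12O (counting implicit H from valence).
  C: 6 × 12.011 = 72.066
  H: 12 × 1.008 = 12.096
  O: 1 × 15.999 = 15.999
Sum: 6×12.011 + 12×1.008 + 1×15.999 = 100.161 → 100.16 g/mol.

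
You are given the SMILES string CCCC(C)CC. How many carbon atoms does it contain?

Count every carbon token in the SMILES (each C, including those in ring-closure positions and inside branches).
Carbon count: 7.

7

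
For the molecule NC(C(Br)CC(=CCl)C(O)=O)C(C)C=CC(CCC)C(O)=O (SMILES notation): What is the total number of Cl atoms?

Scan the SMILES for Cl atoms (remember two-letter symbols like Cl and Br are single atoms).
Chlorine count: 1.

1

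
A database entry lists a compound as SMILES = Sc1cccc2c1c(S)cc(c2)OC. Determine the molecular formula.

Walk through each heavy atom and fill implicit hydrogens from standard valence (C 4, N 3, O 2, S 2, halogen 1); for lowercase aromatic atoms, an aromatic c carries 1 H when it has two neighbours and 0 H with three, and aromatic n carries 0 H:
  atom 1: S, bond orders sum to 1 (valence 2) → 1 H
  atom 2: aromatic c, 3 neighbours → 0 H
  atom 3: aromatic c, 2 neighbours → 1 H
  atom 4: aromatic c, 2 neighbours → 1 H
  atom 5: aromatic c, 2 neighbours → 1 H
  atom 6: aromatic c, 3 neighbours → 0 H
  atom 7: aromatic c, 3 neighbours → 0 H
  atom 8: aromatic c, 3 neighbours → 0 H
  atom 9: S, bond orders sum to 1 (valence 2) → 1 H
  atom 10: aromatic c, 2 neighbours → 1 H
  atom 11: aromatic c, 3 neighbours → 0 H
  atom 12: aromatic c, 2 neighbours → 1 H
  atom 13: O, bond orders sum to 2 (valence 2) → 0 H
  atom 14: C, bond orders sum to 1 (valence 4) → 3 H
Totals → C:11, H:10, O:1, S:2.

C11H10OS2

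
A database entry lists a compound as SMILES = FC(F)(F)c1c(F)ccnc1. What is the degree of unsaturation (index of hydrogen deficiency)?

4

Molecular formula: C6H3F4N.
DoU = (2C + 2 + N − H − X) / 2, where X is the halogen count and O/S are ignored.
    = (2·6 + 2 + 1 − 3 − 4) / 2 = 8 / 2 = 4.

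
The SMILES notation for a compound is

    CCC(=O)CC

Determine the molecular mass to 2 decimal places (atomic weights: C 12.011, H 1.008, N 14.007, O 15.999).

First, the molecular formula is C5H10O (counting implicit H from valence).
  C: 5 × 12.011 = 60.055
  H: 10 × 1.008 = 10.080
  O: 1 × 15.999 = 15.999
Sum: 5×12.011 + 10×1.008 + 1×15.999 = 86.134 → 86.13 g/mol.

86.13 g/mol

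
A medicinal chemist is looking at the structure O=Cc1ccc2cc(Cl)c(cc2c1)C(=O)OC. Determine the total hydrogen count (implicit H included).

Walk through each heavy atom and fill implicit hydrogens from standard valence (C 4, N 3, O 2, S 2, halogen 1); for lowercase aromatic atoms, an aromatic c carries 1 H when it has two neighbours and 0 H with three, and aromatic n carries 0 H:
  atom 1: O, bond orders sum to 2 (valence 2) → 0 H
  atom 2: C, bond orders sum to 3 (valence 4) → 1 H
  atom 3: aromatic c, 3 neighbours → 0 H
  atom 4: aromatic c, 2 neighbours → 1 H
  atom 5: aromatic c, 2 neighbours → 1 H
  atom 6: aromatic c, 3 neighbours → 0 H
  atom 7: aromatic c, 2 neighbours → 1 H
  atom 8: aromatic c, 3 neighbours → 0 H
  atom 9: Cl (halogen, monovalent) → 0 H
  atom 10: aromatic c, 3 neighbours → 0 H
  atom 11: aromatic c, 2 neighbours → 1 H
  atom 12: aromatic c, 3 neighbours → 0 H
  atom 13: aromatic c, 2 neighbours → 1 H
  atom 14: C, bond orders sum to 4 (valence 4) → 0 H
  atom 15: O, bond orders sum to 2 (valence 2) → 0 H
  atom 16: O, bond orders sum to 2 (valence 2) → 0 H
  atom 17: C, bond orders sum to 1 (valence 4) → 3 H
Total hydrogens: 9.

9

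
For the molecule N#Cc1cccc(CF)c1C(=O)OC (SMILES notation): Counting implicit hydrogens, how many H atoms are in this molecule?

8

Walk through each heavy atom and fill implicit hydrogens from standard valence (C 4, N 3, O 2, S 2, halogen 1); for lowercase aromatic atoms, an aromatic c carries 1 H when it has two neighbours and 0 H with three, and aromatic n carries 0 H:
  atom 1: N, bond orders sum to 3 (valence 3) → 0 H
  atom 2: C, bond orders sum to 4 (valence 4) → 0 H
  atom 3: aromatic c, 3 neighbours → 0 H
  atom 4: aromatic c, 2 neighbours → 1 H
  atom 5: aromatic c, 2 neighbours → 1 H
  atom 6: aromatic c, 2 neighbours → 1 H
  atom 7: aromatic c, 3 neighbours → 0 H
  atom 8: C, bond orders sum to 2 (valence 4) → 2 H
  atom 9: F (halogen, monovalent) → 0 H
  atom 10: aromatic c, 3 neighbours → 0 H
  atom 11: C, bond orders sum to 4 (valence 4) → 0 H
  atom 12: O, bond orders sum to 2 (valence 2) → 0 H
  atom 13: O, bond orders sum to 2 (valence 2) → 0 H
  atom 14: C, bond orders sum to 1 (valence 4) → 3 H
Total hydrogens: 8.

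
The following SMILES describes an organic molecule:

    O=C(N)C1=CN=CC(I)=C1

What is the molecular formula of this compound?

Walk through each heavy atom and fill implicit hydrogens from standard valence (C 4, N 3, O 2, S 2, halogen 1):
  atom 1: O, bond orders sum to 2 (valence 2) → 0 H
  atom 2: C, bond orders sum to 4 (valence 4) → 0 H
  atom 3: N, bond orders sum to 1 (valence 3) → 2 H
  atom 4: C, bond orders sum to 4 (valence 4) → 0 H
  atom 5: C, bond orders sum to 3 (valence 4) → 1 H
  atom 6: N, bond orders sum to 3 (valence 3) → 0 H
  atom 7: C, bond orders sum to 3 (valence 4) → 1 H
  atom 8: C, bond orders sum to 4 (valence 4) → 0 H
  atom 9: I (halogen, monovalent) → 0 H
  atom 10: C, bond orders sum to 3 (valence 4) → 1 H
Totals → C:6, H:5, I:1, N:2, O:1.

C6H5IN2O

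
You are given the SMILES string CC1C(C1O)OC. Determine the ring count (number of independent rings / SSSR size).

1

In SMILES, each pair of matching ring-closure digits denotes one ring-closing bond; the number of such bonds equals the number of independent rings.
Ring-closure bonds here: 1.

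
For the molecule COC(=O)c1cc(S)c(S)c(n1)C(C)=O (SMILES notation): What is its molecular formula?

C9H9NO3S2

Walk through each heavy atom and fill implicit hydrogens from standard valence (C 4, N 3, O 2, S 2, halogen 1); for lowercase aromatic atoms, an aromatic c carries 1 H when it has two neighbours and 0 H with three, and aromatic n carries 0 H:
  atom 1: C, bond orders sum to 1 (valence 4) → 3 H
  atom 2: O, bond orders sum to 2 (valence 2) → 0 H
  atom 3: C, bond orders sum to 4 (valence 4) → 0 H
  atom 4: O, bond orders sum to 2 (valence 2) → 0 H
  atom 5: aromatic c, 3 neighbours → 0 H
  atom 6: aromatic c, 2 neighbours → 1 H
  atom 7: aromatic c, 3 neighbours → 0 H
  atom 8: S, bond orders sum to 1 (valence 2) → 1 H
  atom 9: aromatic c, 3 neighbours → 0 H
  atom 10: S, bond orders sum to 1 (valence 2) → 1 H
  atom 11: aromatic c, 3 neighbours → 0 H
  atom 12: aromatic n, 2 neighbours → 0 H
  atom 13: C, bond orders sum to 4 (valence 4) → 0 H
  atom 14: C, bond orders sum to 1 (valence 4) → 3 H
  atom 15: O, bond orders sum to 2 (valence 2) → 0 H
Totals → C:9, H:9, N:1, O:3, S:2.
In Hill order: C9H9NO3S2.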